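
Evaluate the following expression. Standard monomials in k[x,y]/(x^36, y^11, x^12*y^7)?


k[x,y]/I, I = (x^36, y^11, x^12*y^7)
Rect: 36x11=396. Corner: (36-12)x(11-7)=96.
dim = 396-96 = 300


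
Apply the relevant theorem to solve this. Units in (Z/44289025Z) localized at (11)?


Local ring = Z/1771561Z.
phi(1771561) = 11^5*(11-1) = 1610510


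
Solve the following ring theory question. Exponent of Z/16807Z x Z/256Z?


Exponent = lcm of the cyclic orders; pairwise coprime => product.
7^5*2^8=16807*256=4302592


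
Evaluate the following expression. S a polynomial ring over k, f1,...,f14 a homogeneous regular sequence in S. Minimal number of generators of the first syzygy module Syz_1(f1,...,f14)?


Regular sequence => Koszul complex is the minimal free resolution.
Syz_1 minimally generated by Koszul relations f_i*e_j - f_j*e_i (i<j): mu(Syz_1) = beta_2 = C(m,2) = m(m-1)/2
m=14
14*13/2 = 91


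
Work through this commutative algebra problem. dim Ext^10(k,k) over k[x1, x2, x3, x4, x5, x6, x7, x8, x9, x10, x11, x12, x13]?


C(n,i)=C(13,10)=286


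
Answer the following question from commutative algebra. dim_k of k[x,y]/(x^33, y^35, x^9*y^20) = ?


k[x,y]/I, I = (x^33, y^35, x^9*y^20)
Rect: 33x35=1155. Corner: (33-9)x(35-20)=360.
dim = 1155-360 = 795


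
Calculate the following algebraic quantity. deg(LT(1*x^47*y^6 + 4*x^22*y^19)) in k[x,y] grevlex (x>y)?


LT: 1*x^47*y^6
deg_x=47, deg_y=6
Total=47+6=53


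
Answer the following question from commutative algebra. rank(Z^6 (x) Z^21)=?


rank(M(x)N) = rank(M)*rank(N)
6*21 = 126


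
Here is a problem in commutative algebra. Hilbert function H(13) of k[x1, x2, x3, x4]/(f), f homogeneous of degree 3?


C(16,3)-C(13,3)=560-286=274


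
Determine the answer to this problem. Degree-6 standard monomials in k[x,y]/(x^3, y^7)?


k[x,y], I = (x^3, y^7), d = 6
Need i < 3 and d-i < 7.
Range: 0 <= i <= 2.
H(6) = 3


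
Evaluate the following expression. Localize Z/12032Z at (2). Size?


2-primary part: 12032=2^8*47
Size=2^8=256


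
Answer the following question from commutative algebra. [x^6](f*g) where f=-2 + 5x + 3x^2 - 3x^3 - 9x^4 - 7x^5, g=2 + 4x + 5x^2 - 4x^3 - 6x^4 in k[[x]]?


[x^6] = sum a_i*b_j, i+j=6
  3*-6=-18
  -3*-4=12
  -9*5=-45
  -7*4=-28
Sum=-79


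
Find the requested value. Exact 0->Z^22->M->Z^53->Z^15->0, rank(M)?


Alt sum=0:
(-1)^0*22 + (-1)^1*? + (-1)^2*53 + (-1)^3*15=0
rank(M)=60


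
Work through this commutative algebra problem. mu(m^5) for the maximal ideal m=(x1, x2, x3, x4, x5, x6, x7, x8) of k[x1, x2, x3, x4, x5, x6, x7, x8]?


Graded Nakayama: mu(m^d) = dim_k (m^d/m^(d+1)) = #degree-5 monomials in 8 vars
C(n+d-1,d)=C(12,5)=792


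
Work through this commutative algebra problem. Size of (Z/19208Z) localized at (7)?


7-primary part: 19208=7^4*8
Size=7^4=2401


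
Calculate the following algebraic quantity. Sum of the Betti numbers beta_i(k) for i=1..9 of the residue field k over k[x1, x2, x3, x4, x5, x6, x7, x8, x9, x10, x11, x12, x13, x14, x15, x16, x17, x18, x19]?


Koszul resolution: beta_i(k)=C(n,i), n=19
C(19,1)=19, C(19,2)=171, C(19,3)=969, C(19,4)=3876, C(19,5)=11628, C(19,6)=27132, C(19,7)=50388, C(19,8)=75582, C(19,9)=92378
Sum=262143


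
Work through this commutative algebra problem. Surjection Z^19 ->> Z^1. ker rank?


rank(ker) = 19-1 = 18


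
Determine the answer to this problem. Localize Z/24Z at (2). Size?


2-primary part: 24=2^3*3
Size=2^3=8


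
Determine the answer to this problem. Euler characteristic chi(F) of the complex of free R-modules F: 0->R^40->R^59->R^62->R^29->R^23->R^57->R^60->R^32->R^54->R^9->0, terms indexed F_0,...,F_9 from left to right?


chi = sum (-1)^i * rank:
(-1)^0*40=40
(-1)^1*59=-59
(-1)^2*62=62
(-1)^3*29=-29
(-1)^4*23=23
(-1)^5*57=-57
(-1)^6*60=60
(-1)^7*32=-32
(-1)^8*54=54
(-1)^9*9=-9
chi=53


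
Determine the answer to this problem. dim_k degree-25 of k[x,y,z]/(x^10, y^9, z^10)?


Need i<10, j<9, k<10 with i+j+k=25.
For each i, j ranges over max(0,25-i-9)..min(8,25-i):
  i=0: j in [16,8] -> 0
  i=1: j in [15,8] -> 0
  i=2: j in [14,8] -> 0
  i=3: j in [13,8] -> 0
  i=4: j in [12,8] -> 0
  i=5: j in [11,8] -> 0
  i=6: j in [10,8] -> 0
  i=7: j in [9,8] -> 0
  i=8: j in [8,8] -> 1
  i=9: j in [7,8] -> 2
H(25) = 0+0+0+0+0+0+0+0+1+2 = 3


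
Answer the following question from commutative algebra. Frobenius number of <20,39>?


gcd(20,39)=1 => F=ab-a-b=20*39-20-39=780-59=721


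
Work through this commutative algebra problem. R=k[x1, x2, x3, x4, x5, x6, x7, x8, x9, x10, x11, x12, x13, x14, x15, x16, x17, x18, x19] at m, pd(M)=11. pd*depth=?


pd+depth=19
depth=19-11=8
pd*depth=11*8=88


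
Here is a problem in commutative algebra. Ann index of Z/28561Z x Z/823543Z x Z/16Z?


Exponent = lcm of the cyclic orders; pairwise coprime => product.
13^4*7^7*2^4=28561*823543*16=376339385968


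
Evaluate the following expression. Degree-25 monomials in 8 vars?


C(d+n-1,n-1)=C(32,7)=3365856


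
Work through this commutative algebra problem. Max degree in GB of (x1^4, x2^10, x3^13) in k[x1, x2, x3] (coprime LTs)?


Pure powers, coprime LTs => already GB.
Degrees: 4, 10, 13
Max=13


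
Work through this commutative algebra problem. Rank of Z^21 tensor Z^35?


rank(M(x)N) = rank(M)*rank(N)
21*35 = 735


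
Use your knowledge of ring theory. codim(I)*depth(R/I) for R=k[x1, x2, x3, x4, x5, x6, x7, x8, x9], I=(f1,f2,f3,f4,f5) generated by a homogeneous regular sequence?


codim=5, depth=dim(R/I)=9-5=4
Product=5*4=20


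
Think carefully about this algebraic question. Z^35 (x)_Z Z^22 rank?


rank(M(x)N) = rank(M)*rank(N)
35*22 = 770


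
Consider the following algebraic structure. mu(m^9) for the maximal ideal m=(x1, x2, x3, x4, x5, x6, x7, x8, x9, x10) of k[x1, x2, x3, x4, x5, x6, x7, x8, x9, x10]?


Graded Nakayama: mu(m^d) = dim_k (m^d/m^(d+1)) = #degree-9 monomials in 10 vars
C(n+d-1,d)=C(18,9)=48620


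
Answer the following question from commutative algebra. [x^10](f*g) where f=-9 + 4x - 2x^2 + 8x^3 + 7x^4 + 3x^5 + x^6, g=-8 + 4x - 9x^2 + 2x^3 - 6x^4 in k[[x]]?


[x^10] = sum a_i*b_j, i+j=10
  1*-6=-6
Sum=-6


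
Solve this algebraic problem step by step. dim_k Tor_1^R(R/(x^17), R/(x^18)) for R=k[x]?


Tor_1(R/I,R/J)=(I cap J)/IJ=(x^18)/(x^35)
dim=35-18=min(17,18)=17


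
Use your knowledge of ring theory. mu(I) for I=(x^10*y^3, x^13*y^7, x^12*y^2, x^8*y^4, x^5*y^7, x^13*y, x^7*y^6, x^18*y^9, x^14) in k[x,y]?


Remove redundant (divisible by others).
x^13*y^7 redundant.
x^18*y^9 redundant.
Min: x^14, x^13*y, x^12*y^2, x^10*y^3, x^8*y^4, x^7*y^6, x^5*y^7
Count=7


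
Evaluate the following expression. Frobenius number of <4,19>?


gcd(4,19)=1 => F=ab-a-b=4*19-4-19=76-23=53


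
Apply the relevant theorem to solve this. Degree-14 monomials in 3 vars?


C(d+n-1,n-1)=C(16,2)=120


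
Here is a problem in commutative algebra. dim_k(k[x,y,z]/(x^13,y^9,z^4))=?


Basis: x^iy^jz^k, i<13,j<9,k<4
13*9*4=468


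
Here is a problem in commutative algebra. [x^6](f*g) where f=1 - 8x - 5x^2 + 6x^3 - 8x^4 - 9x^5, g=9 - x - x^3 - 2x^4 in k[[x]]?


[x^6] = sum a_i*b_j, i+j=6
  -5*-2=10
  6*-1=-6
  -9*-1=9
Sum=13


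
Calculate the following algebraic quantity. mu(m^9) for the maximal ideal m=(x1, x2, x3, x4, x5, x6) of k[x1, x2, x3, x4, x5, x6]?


Graded Nakayama: mu(m^d) = dim_k (m^d/m^(d+1)) = #degree-9 monomials in 6 vars
C(n+d-1,d)=C(14,9)=2002


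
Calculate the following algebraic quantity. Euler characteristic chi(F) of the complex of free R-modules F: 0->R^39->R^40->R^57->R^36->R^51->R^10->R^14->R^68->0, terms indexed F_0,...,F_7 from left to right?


chi = sum (-1)^i * rank:
(-1)^0*39=39
(-1)^1*40=-40
(-1)^2*57=57
(-1)^3*36=-36
(-1)^4*51=51
(-1)^5*10=-10
(-1)^6*14=14
(-1)^7*68=-68
chi=7


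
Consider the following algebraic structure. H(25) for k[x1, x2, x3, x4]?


C(d+n-1,n-1)=C(28,3)=3276


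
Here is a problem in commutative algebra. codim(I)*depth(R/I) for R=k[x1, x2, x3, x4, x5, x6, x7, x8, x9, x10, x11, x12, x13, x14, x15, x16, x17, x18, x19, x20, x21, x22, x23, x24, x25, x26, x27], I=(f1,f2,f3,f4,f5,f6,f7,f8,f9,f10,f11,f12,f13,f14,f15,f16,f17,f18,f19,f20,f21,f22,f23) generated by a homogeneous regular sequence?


codim=23, depth=dim(R/I)=27-23=4
Product=23*4=92


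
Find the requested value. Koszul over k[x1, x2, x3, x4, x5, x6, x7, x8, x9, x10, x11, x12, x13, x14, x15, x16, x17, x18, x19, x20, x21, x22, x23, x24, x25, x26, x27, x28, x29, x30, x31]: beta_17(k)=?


C(n,i)=C(31,17)=265182525


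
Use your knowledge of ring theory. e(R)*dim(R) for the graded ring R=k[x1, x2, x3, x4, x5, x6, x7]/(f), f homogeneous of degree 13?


e(R)=deg(f)=13, dim(R)=7-1=6
e*dim=13*6=78


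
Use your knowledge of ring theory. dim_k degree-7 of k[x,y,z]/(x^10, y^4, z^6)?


Need i<10, j<4, k<6 with i+j+k=7.
For each i, j ranges over max(0,7-i-5)..min(3,7-i):
  i=0: j in [2,3] -> 2
  i=1: j in [1,3] -> 3
  i=2: j in [0,3] -> 4
  i=3: j in [0,3] -> 4
  i=4: j in [0,3] -> 4
  i=5: j in [0,2] -> 3
  i=6: j in [0,1] -> 2
  i=7: j in [0,0] -> 1
H(7) = 2+3+4+4+4+3+2+1 = 23


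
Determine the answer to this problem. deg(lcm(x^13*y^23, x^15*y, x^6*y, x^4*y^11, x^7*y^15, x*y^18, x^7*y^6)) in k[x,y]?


lcm = componentwise max:
x: max(13,15,6,4,7,1,7)=15
y: max(23,1,1,11,15,18,6)=23
Total=15+23=38


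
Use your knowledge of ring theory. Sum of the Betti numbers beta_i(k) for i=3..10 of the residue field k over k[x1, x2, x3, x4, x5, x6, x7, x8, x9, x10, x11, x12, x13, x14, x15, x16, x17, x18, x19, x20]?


Koszul resolution: beta_i(k)=C(n,i), n=20
C(20,3)=1140, C(20,4)=4845, C(20,5)=15504, C(20,6)=38760, C(20,7)=77520, C(20,8)=125970, C(20,9)=167960, C(20,10)=184756
Sum=616455


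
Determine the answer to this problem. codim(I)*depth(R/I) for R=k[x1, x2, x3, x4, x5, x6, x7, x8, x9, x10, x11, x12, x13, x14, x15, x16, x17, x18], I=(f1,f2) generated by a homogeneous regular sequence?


codim=2, depth=dim(R/I)=18-2=16
Product=2*16=32


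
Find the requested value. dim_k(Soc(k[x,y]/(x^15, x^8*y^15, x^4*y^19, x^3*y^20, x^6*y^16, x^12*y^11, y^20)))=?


Socle = ann(m) = span of standard monomials u with x*u, y*u in I (staircase corners).
Redundant generators: x^3*y^20
Minimal generators: x^15, x^12*y^11, x^8*y^15, x^6*y^16, x^4*y^19, y^20
Corners: x^3y^19, x^5y^18, x^7y^15, x^11y^14, x^14y^10
Socle dim=5


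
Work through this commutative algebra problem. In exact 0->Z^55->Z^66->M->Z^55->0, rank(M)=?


Alt sum=0:
(-1)^0*55 + (-1)^1*66 + (-1)^2*? + (-1)^3*55=0
rank(M)=66


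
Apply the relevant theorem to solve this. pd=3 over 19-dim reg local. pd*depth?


pd+depth=19
depth=19-3=16
pd*depth=3*16=48


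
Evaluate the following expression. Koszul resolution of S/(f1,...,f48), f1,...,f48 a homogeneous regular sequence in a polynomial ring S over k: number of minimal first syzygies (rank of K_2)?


Regular sequence => Koszul complex is the minimal free resolution.
Syz_1 minimally generated by Koszul relations f_i*e_j - f_j*e_i (i<j): mu(Syz_1) = beta_2 = C(m,2) = m(m-1)/2
m=48
48*47/2 = 1128


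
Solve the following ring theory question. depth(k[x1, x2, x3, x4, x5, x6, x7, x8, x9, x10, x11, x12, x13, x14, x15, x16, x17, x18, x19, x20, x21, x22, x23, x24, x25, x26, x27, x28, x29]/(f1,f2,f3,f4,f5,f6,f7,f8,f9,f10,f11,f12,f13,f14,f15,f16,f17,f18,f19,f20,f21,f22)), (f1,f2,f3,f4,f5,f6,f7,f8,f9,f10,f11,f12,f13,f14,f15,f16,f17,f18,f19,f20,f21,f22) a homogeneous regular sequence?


depth(R)=29
depth(R/I)=29-22=7


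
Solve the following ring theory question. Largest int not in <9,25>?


gcd(9,25)=1 => F=ab-a-b=9*25-9-25=225-34=191


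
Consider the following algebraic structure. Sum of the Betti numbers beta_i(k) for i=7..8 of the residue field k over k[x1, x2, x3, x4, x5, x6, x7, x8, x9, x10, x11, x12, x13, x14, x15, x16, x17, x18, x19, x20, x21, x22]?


Koszul resolution: beta_i(k)=C(n,i), n=22
C(22,7)=170544, C(22,8)=319770
Sum=490314


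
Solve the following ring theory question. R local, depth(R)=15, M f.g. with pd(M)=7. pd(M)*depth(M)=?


pd+depth=15
depth=15-7=8
pd*depth=7*8=56


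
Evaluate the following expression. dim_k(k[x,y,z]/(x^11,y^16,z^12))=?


Basis: x^iy^jz^k, i<11,j<16,k<12
11*16*12=2112


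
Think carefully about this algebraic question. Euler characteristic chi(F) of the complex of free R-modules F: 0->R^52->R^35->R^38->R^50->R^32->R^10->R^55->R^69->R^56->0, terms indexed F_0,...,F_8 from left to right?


chi = sum (-1)^i * rank:
(-1)^0*52=52
(-1)^1*35=-35
(-1)^2*38=38
(-1)^3*50=-50
(-1)^4*32=32
(-1)^5*10=-10
(-1)^6*55=55
(-1)^7*69=-69
(-1)^8*56=56
chi=69


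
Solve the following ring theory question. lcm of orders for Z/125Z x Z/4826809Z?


Exponent = lcm of the cyclic orders; pairwise coprime => product.
5^3*13^6=125*4826809=603351125


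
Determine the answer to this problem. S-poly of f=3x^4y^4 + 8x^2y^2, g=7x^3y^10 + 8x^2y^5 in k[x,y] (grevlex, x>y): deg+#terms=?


LT(f)=3x^4y^4, LT(g)=7x^3y^10
lcm(LM)=x^4y^10
S(f,g) (scaled by 21 to clear denominators) = 7y^6*f - 3x*g = 56x^2y^8 - 24x^3y^5
2 terms, deg 10.
10+2=12


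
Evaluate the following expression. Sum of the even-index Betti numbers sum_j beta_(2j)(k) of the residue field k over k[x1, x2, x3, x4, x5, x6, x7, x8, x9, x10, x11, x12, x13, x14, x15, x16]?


Koszul resolution: beta_i(k)=C(n,i), n=16
sum_even C(16,i) = 2^(n-1) = 2^15 = 32768


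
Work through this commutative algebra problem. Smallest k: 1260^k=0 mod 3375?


1260^k mod 3375:
k=1: 1260
k=2: 1350
k=3: 0
First zero at k = 3


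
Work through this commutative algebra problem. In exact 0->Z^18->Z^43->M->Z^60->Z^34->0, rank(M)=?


Alt sum=0:
(-1)^0*18 + (-1)^1*43 + (-1)^2*? + (-1)^3*60 + (-1)^4*34=0
rank(M)=51


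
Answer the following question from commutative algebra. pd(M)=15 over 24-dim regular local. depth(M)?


pd+depth=depth(R)=24
depth=24-15=9


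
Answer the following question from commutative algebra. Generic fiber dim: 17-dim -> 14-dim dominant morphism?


dim(fiber)=dim(X)-dim(Y)=17-14=3


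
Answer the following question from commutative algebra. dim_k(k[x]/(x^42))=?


Basis: 1,x,...,x^41
dim=42


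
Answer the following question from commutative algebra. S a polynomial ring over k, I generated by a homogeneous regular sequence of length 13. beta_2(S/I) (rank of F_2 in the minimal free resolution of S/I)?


Regular sequence => Koszul complex is the minimal free resolution.
Syz_1 minimally generated by Koszul relations f_i*e_j - f_j*e_i (i<j): mu(Syz_1) = beta_2 = C(m,2) = m(m-1)/2
m=13
13*12/2 = 78


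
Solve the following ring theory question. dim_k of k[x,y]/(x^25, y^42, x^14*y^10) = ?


k[x,y]/I, I = (x^25, y^42, x^14*y^10)
Rect: 25x42=1050. Corner: (25-14)x(42-10)=352.
dim = 1050-352 = 698


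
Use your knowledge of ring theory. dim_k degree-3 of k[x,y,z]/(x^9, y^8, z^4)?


Need i<9, j<8, k<4 with i+j+k=3.
For each i, j ranges over max(0,3-i-3)..min(7,3-i):
  i=0: j in [0,3] -> 4
  i=1: j in [0,2] -> 3
  i=2: j in [0,1] -> 2
  i=3: j in [0,0] -> 1
H(3) = 4+3+2+1 = 10


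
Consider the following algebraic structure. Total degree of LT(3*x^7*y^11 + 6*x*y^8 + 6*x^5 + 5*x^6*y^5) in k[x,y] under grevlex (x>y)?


LT: 3*x^7*y^11
deg_x=7, deg_y=11
Total=7+11=18


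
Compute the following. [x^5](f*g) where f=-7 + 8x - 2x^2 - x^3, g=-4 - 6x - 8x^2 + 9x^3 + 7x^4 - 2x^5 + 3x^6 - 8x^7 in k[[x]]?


[x^5] = sum a_i*b_j, i+j=5
  -7*-2=14
  8*7=56
  -2*9=-18
  -1*-8=8
Sum=60


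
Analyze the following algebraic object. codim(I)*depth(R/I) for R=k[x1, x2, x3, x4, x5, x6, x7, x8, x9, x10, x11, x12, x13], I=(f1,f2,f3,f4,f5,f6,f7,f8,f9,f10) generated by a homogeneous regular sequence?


codim=10, depth=dim(R/I)=13-10=3
Product=10*3=30


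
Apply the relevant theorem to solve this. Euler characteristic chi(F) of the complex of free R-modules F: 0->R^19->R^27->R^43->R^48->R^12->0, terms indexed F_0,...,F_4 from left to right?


chi = sum (-1)^i * rank:
(-1)^0*19=19
(-1)^1*27=-27
(-1)^2*43=43
(-1)^3*48=-48
(-1)^4*12=12
chi=-1


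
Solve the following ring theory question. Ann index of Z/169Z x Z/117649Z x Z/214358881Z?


Exponent = lcm of the cyclic orders; pairwise coprime => product.
13^2*7^6*11^8=169*117649*214358881=4262029250439961


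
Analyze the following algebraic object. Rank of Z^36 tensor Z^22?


rank(M(x)N) = rank(M)*rank(N)
36*22 = 792


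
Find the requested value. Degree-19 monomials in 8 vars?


C(d+n-1,n-1)=C(26,7)=657800


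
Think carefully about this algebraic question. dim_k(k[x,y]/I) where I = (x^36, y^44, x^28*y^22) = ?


k[x,y]/I, I = (x^36, y^44, x^28*y^22)
Rect: 36x44=1584. Corner: (36-28)x(44-22)=176.
dim = 1584-176 = 1408


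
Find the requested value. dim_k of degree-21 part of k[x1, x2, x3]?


C(d+n-1,n-1)=C(23,2)=253


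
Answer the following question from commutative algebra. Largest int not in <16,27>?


gcd(16,27)=1 => F=ab-a-b=16*27-16-27=432-43=389


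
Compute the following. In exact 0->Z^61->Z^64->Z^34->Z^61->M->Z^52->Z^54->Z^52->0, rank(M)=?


Alt sum=0:
(-1)^0*61 + (-1)^1*64 + (-1)^2*34 + (-1)^3*61 + (-1)^4*? + (-1)^5*52 + (-1)^6*54 + (-1)^7*52=0
rank(M)=80


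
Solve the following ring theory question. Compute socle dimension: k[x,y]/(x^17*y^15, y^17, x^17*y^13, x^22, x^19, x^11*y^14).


Socle = ann(m) = span of standard monomials u with x*u, y*u in I (staircase corners).
Redundant generators: x^17*y^15, x^22
Minimal generators: x^19, x^17*y^13, x^11*y^14, y^17
Corners: x^10y^16, x^16y^13, x^18y^12
Socle dim=3


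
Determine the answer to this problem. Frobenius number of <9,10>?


gcd(9,10)=1 => F=ab-a-b=9*10-9-10=90-19=71


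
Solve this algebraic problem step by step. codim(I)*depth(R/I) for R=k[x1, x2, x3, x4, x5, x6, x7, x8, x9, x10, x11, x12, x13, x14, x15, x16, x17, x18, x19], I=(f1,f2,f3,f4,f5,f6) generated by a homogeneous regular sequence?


codim=6, depth=dim(R/I)=19-6=13
Product=6*13=78


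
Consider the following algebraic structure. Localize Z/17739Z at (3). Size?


3-primary part: 17739=3^5*73
Size=3^5=243


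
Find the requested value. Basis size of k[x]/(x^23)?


Basis: 1,x,...,x^22
dim=23


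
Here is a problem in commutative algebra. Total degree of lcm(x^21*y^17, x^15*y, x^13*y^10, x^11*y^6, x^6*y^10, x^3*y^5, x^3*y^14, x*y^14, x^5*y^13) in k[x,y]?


lcm = componentwise max:
x: max(21,15,13,11,6,3,3,1,5)=21
y: max(17,1,10,6,10,5,14,14,13)=17
Total=21+17=38


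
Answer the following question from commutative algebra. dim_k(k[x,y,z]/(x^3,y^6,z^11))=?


Basis: x^iy^jz^k, i<3,j<6,k<11
3*6*11=198


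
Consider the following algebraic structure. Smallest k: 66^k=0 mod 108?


66^k mod 108:
k=1: 66
k=2: 36
k=3: 0
First zero at k = 3


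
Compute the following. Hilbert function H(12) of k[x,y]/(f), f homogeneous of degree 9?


H(t)=d for t>=d-1.
d=9, t=12
H(12)=9


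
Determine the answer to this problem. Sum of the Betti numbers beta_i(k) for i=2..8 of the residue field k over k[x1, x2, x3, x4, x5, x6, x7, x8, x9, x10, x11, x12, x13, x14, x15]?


Koszul resolution: beta_i(k)=C(n,i), n=15
C(15,2)=105, C(15,3)=455, C(15,4)=1365, C(15,5)=3003, C(15,6)=5005, C(15,7)=6435, C(15,8)=6435
Sum=22803


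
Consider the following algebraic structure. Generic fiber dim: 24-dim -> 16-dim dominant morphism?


dim(fiber)=dim(X)-dim(Y)=24-16=8


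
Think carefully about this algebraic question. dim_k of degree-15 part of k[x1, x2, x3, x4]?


C(d+n-1,n-1)=C(18,3)=816


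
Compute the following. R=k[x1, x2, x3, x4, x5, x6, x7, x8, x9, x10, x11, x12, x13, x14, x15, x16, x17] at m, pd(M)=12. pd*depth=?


pd+depth=17
depth=17-12=5
pd*depth=12*5=60


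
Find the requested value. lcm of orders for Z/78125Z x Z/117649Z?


Exponent = lcm of the cyclic orders; pairwise coprime => product.
5^7*7^6=78125*117649=9191328125


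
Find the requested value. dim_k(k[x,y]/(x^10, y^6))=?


Basis: x^i*y^j, i<10, j<6
10*6=60


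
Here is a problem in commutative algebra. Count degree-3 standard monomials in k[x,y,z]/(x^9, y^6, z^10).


Need i<9, j<6, k<10 with i+j+k=3.
For each i, j ranges over max(0,3-i-9)..min(5,3-i):
  i=0: j in [0,3] -> 4
  i=1: j in [0,2] -> 3
  i=2: j in [0,1] -> 2
  i=3: j in [0,0] -> 1
H(3) = 4+3+2+1 = 10


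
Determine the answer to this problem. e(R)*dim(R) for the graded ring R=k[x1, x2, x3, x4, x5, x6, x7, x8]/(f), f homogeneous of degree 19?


e(R)=deg(f)=19, dim(R)=8-1=7
e*dim=19*7=133


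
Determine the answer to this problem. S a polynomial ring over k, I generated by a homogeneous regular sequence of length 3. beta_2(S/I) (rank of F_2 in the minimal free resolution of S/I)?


Regular sequence => Koszul complex is the minimal free resolution.
Syz_1 minimally generated by Koszul relations f_i*e_j - f_j*e_i (i<j): mu(Syz_1) = beta_2 = C(m,2) = m(m-1)/2
m=3
3*2/2 = 3


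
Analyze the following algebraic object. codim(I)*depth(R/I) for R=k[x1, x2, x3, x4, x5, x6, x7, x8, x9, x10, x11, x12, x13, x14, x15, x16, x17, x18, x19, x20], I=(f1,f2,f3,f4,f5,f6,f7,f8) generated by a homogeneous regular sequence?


codim=8, depth=dim(R/I)=20-8=12
Product=8*12=96


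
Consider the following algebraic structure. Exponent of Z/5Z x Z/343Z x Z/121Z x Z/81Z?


Exponent = lcm of the cyclic orders; pairwise coprime => product.
5^1*7^3*11^2*3^4=5*343*121*81=16808715


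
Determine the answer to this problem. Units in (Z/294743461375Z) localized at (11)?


Local ring = Z/2357947691Z.
phi(2357947691) = 11^8*(11-1) = 2143588810


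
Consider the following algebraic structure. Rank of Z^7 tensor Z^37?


rank(M(x)N) = rank(M)*rank(N)
7*37 = 259


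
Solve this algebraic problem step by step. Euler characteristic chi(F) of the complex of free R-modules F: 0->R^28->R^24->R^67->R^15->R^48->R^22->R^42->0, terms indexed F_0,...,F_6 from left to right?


chi = sum (-1)^i * rank:
(-1)^0*28=28
(-1)^1*24=-24
(-1)^2*67=67
(-1)^3*15=-15
(-1)^4*48=48
(-1)^5*22=-22
(-1)^6*42=42
chi=124


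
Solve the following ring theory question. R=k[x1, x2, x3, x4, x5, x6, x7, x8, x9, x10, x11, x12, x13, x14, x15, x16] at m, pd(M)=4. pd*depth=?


pd+depth=16
depth=16-4=12
pd*depth=4*12=48


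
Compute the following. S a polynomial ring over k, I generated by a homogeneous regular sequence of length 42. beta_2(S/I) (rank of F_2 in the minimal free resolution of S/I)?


Regular sequence => Koszul complex is the minimal free resolution.
Syz_1 minimally generated by Koszul relations f_i*e_j - f_j*e_i (i<j): mu(Syz_1) = beta_2 = C(m,2) = m(m-1)/2
m=42
42*41/2 = 861


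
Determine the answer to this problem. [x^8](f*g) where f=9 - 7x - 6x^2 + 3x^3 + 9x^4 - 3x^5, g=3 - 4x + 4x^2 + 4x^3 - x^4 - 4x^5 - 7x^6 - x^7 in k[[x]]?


[x^8] = sum a_i*b_j, i+j=8
  -7*-1=7
  -6*-7=42
  3*-4=-12
  9*-1=-9
  -3*4=-12
Sum=16


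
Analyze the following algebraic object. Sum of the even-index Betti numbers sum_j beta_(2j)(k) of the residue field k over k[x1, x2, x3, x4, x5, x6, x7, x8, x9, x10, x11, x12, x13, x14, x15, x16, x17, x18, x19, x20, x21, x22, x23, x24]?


Koszul resolution: beta_i(k)=C(n,i), n=24
sum_even C(24,i) = 2^(n-1) = 2^23 = 8388608


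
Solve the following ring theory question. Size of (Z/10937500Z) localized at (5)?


5-primary part: 10937500=5^8*28
Size=5^8=390625


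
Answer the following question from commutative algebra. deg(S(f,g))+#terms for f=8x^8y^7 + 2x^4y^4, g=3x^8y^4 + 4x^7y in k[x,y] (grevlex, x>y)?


LT(f)=8x^8y^7, LT(g)=3x^8y^4
lcm(LM)=x^8y^7
S(f,g) (scaled by 24 to clear denominators) = 3*f - 8y^3*g = -32x^7y^4 + 6x^4y^4
2 terms, deg 11.
11+2=13


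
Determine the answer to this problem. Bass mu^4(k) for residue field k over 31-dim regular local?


C(n,i)=C(31,4)=31465


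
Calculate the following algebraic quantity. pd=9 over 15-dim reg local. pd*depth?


pd+depth=15
depth=15-9=6
pd*depth=9*6=54


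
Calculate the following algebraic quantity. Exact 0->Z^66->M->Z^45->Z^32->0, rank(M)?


Alt sum=0:
(-1)^0*66 + (-1)^1*? + (-1)^2*45 + (-1)^3*32=0
rank(M)=79


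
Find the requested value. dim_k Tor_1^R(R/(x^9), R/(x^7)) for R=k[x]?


Tor_1(R/I,R/J)=(I cap J)/IJ=(x^9)/(x^16)
dim=16-9=min(9,7)=7


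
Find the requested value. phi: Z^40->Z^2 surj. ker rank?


rank(ker) = 40-2 = 38


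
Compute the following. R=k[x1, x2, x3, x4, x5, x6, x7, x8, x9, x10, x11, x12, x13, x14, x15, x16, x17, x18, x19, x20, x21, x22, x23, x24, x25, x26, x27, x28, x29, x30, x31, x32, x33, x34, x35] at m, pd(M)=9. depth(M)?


pd+depth=depth(R)=35
depth=35-9=26


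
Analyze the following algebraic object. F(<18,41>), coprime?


gcd(18,41)=1 => F=ab-a-b=18*41-18-41=738-59=679


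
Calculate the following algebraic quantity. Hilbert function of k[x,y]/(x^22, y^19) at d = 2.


k[x,y], I = (x^22, y^19), d = 2
Need i < 22 and d-i < 19.
Range: 0 <= i <= 2.
H(2) = 3


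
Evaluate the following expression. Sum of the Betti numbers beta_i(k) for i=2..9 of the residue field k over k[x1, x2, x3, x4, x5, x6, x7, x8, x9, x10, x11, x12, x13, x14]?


Koszul resolution: beta_i(k)=C(n,i), n=14
C(14,2)=91, C(14,3)=364, C(14,4)=1001, C(14,5)=2002, C(14,6)=3003, C(14,7)=3432, C(14,8)=3003, C(14,9)=2002
Sum=14898


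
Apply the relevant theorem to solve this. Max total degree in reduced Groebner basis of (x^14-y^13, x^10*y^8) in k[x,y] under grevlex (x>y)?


LT(f1)=x^14, LT(f2)=x^10y^8, lcm=x^14y^8
S(f1,f2) = y^8*f1 - x^4*f2 = -y^21
Reduced GB = {f1, f2, y^21}; degrees 14, 18, 21
Max = 21


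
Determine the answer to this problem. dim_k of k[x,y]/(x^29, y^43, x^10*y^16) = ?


k[x,y]/I, I = (x^29, y^43, x^10*y^16)
Rect: 29x43=1247. Corner: (29-10)x(43-16)=513.
dim = 1247-513 = 734


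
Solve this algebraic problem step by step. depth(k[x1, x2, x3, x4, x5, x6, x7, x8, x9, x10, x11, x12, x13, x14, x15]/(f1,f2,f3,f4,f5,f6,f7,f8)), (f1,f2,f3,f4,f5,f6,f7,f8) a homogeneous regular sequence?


depth(R)=15
depth(R/I)=15-8=7


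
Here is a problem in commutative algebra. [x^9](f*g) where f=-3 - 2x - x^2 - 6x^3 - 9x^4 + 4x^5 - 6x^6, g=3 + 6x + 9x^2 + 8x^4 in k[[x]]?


[x^9] = sum a_i*b_j, i+j=9
  4*8=32
Sum=32


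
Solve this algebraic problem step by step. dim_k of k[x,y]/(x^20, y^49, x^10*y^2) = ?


k[x,y]/I, I = (x^20, y^49, x^10*y^2)
Rect: 20x49=980. Corner: (20-10)x(49-2)=470.
dim = 980-470 = 510


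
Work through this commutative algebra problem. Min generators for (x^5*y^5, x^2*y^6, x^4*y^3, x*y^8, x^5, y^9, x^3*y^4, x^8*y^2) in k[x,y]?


Remove redundant (divisible by others).
x^5*y^5 redundant.
x^8*y^2 redundant.
Min: x^5, x^4*y^3, x^3*y^4, x^2*y^6, x*y^8, y^9
Count=6


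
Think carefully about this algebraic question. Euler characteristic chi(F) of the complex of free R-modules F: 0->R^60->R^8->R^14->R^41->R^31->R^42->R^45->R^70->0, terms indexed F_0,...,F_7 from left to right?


chi = sum (-1)^i * rank:
(-1)^0*60=60
(-1)^1*8=-8
(-1)^2*14=14
(-1)^3*41=-41
(-1)^4*31=31
(-1)^5*42=-42
(-1)^6*45=45
(-1)^7*70=-70
chi=-11


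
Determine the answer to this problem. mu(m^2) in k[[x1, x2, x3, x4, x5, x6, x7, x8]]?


C(n+d-1,d)=C(9,2)=36


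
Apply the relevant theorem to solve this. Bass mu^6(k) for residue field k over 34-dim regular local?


C(n,i)=C(34,6)=1344904


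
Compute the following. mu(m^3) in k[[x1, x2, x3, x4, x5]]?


C(n+d-1,d)=C(7,3)=35


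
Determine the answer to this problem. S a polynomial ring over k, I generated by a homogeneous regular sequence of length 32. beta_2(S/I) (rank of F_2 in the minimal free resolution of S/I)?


Regular sequence => Koszul complex is the minimal free resolution.
Syz_1 minimally generated by Koszul relations f_i*e_j - f_j*e_i (i<j): mu(Syz_1) = beta_2 = C(m,2) = m(m-1)/2
m=32
32*31/2 = 496


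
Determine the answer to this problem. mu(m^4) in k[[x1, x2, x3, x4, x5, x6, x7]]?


C(n+d-1,d)=C(10,4)=210


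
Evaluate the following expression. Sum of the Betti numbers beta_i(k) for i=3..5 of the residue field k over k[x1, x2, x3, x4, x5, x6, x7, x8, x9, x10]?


Koszul resolution: beta_i(k)=C(n,i), n=10
C(10,3)=120, C(10,4)=210, C(10,5)=252
Sum=582


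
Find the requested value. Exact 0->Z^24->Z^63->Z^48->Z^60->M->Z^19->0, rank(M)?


Alt sum=0:
(-1)^0*24 + (-1)^1*63 + (-1)^2*48 + (-1)^3*60 + (-1)^4*? + (-1)^5*19=0
rank(M)=70


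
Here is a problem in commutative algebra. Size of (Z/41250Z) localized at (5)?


5-primary part: 41250=5^4*66
Size=5^4=625


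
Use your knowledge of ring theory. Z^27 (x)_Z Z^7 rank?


rank(M(x)N) = rank(M)*rank(N)
27*7 = 189


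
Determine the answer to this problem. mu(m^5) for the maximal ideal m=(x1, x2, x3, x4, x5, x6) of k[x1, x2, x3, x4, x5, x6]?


Graded Nakayama: mu(m^d) = dim_k (m^d/m^(d+1)) = #degree-5 monomials in 6 vars
C(n+d-1,d)=C(10,5)=252


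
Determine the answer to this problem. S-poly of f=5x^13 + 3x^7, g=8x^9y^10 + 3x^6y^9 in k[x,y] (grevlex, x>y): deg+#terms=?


LT(f)=5x^13, LT(g)=8x^9y^10
lcm(LM)=x^13y^10
S(f,g) (scaled by 40 to clear denominators) = 8y^10*f - 5x^4*g = -15x^10y^9 + 24x^7y^10
2 terms, deg 19.
19+2=21


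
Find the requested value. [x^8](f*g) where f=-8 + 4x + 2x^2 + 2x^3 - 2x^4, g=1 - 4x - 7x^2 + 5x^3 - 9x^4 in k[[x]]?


[x^8] = sum a_i*b_j, i+j=8
  -2*-9=18
Sum=18


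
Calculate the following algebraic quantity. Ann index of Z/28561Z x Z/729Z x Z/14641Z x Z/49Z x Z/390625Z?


Exponent = lcm of the cyclic orders; pairwise coprime => product.
13^4*3^6*11^4*7^2*5^8=28561*729*14641*49*390625=5834824433328515625


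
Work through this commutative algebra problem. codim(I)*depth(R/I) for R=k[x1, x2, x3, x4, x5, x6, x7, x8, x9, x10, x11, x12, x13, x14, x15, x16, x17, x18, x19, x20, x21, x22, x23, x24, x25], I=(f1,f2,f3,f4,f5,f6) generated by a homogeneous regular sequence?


codim=6, depth=dim(R/I)=25-6=19
Product=6*19=114


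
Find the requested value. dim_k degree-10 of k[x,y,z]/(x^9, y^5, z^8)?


Need i<9, j<5, k<8 with i+j+k=10.
For each i, j ranges over max(0,10-i-7)..min(4,10-i):
  i=0: j in [3,4] -> 2
  i=1: j in [2,4] -> 3
  i=2: j in [1,4] -> 4
  i=3: j in [0,4] -> 5
  i=4: j in [0,4] -> 5
  i=5: j in [0,4] -> 5
  i=6: j in [0,4] -> 5
  i=7: j in [0,3] -> 4
  i=8: j in [0,2] -> 3
H(10) = 2+3+4+5+5+5+5+4+3 = 36


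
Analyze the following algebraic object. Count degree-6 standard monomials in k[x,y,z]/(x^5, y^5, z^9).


Need i<5, j<5, k<9 with i+j+k=6.
For each i, j ranges over max(0,6-i-8)..min(4,6-i):
  i=0: j in [0,4] -> 5
  i=1: j in [0,4] -> 5
  i=2: j in [0,4] -> 5
  i=3: j in [0,3] -> 4
  i=4: j in [0,2] -> 3
H(6) = 5+5+5+4+3 = 22


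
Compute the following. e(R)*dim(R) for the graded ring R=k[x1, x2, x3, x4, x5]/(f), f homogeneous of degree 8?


e(R)=deg(f)=8, dim(R)=5-1=4
e*dim=8*4=32


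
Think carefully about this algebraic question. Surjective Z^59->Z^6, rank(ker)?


rank(ker) = 59-6 = 53


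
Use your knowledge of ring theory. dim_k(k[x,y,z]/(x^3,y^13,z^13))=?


Basis: x^iy^jz^k, i<3,j<13,k<13
3*13*13=507


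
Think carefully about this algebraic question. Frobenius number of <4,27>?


gcd(4,27)=1 => F=ab-a-b=4*27-4-27=108-31=77


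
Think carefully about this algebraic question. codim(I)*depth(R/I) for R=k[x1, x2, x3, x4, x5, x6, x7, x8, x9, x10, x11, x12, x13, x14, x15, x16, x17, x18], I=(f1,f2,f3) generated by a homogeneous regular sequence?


codim=3, depth=dim(R/I)=18-3=15
Product=3*15=45


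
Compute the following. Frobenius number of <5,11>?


gcd(5,11)=1 => F=ab-a-b=5*11-5-11=55-16=39


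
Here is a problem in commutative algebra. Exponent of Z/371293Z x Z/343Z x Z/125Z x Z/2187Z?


Exponent = lcm of the cyclic orders; pairwise coprime => product.
13^5*7^3*5^3*3^7=371293*343*125*2187=34815262789125


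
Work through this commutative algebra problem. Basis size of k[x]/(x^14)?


Basis: 1,x,...,x^13
dim=14


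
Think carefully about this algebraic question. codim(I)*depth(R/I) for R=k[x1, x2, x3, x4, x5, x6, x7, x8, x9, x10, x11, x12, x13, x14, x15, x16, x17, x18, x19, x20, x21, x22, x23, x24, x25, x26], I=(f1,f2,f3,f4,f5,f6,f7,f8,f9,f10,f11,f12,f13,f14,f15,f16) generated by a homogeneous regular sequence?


codim=16, depth=dim(R/I)=26-16=10
Product=16*10=160


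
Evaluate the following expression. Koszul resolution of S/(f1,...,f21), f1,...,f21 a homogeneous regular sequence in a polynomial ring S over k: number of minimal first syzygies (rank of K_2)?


Regular sequence => Koszul complex is the minimal free resolution.
Syz_1 minimally generated by Koszul relations f_i*e_j - f_j*e_i (i<j): mu(Syz_1) = beta_2 = C(m,2) = m(m-1)/2
m=21
21*20/2 = 210


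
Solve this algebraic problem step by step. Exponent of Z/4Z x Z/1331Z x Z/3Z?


Exponent = lcm of the cyclic orders; pairwise coprime => product.
2^2*11^3*3^1=4*1331*3=15972


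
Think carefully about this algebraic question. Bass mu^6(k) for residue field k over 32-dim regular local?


C(n,i)=C(32,6)=906192


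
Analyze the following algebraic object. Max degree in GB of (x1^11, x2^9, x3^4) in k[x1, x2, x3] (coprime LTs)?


Pure powers, coprime LTs => already GB.
Degrees: 11, 9, 4
Max=11


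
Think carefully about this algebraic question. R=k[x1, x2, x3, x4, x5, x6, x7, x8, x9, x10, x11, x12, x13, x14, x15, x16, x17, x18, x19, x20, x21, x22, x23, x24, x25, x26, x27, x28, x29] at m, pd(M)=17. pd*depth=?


pd+depth=29
depth=29-17=12
pd*depth=17*12=204


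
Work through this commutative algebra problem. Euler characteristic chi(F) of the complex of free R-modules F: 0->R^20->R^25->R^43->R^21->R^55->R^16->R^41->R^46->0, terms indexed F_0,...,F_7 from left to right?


chi = sum (-1)^i * rank:
(-1)^0*20=20
(-1)^1*25=-25
(-1)^2*43=43
(-1)^3*21=-21
(-1)^4*55=55
(-1)^5*16=-16
(-1)^6*41=41
(-1)^7*46=-46
chi=51


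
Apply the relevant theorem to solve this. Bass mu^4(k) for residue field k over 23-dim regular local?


C(n,i)=C(23,4)=8855


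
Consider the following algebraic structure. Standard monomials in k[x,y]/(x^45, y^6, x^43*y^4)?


k[x,y]/I, I = (x^45, y^6, x^43*y^4)
Rect: 45x6=270. Corner: (45-43)x(6-4)=4.
dim = 270-4 = 266


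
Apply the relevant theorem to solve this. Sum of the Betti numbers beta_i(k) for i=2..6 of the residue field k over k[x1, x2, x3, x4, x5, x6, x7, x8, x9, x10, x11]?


Koszul resolution: beta_i(k)=C(n,i), n=11
C(11,2)=55, C(11,3)=165, C(11,4)=330, C(11,5)=462, C(11,6)=462
Sum=1474


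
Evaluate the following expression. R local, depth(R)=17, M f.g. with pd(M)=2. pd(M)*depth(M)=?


pd+depth=17
depth=17-2=15
pd*depth=2*15=30


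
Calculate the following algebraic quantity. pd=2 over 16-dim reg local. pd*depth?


pd+depth=16
depth=16-2=14
pd*depth=2*14=28


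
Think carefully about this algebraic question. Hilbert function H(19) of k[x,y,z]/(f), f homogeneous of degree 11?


C(21,2)-C(10,2)=210-45=165


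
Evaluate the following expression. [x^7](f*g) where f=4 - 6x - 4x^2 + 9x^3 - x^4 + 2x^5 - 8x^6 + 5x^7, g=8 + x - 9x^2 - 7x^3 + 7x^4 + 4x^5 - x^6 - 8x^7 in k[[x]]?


[x^7] = sum a_i*b_j, i+j=7
  4*-8=-32
  -6*-1=6
  -4*4=-16
  9*7=63
  -1*-7=7
  2*-9=-18
  -8*1=-8
  5*8=40
Sum=42


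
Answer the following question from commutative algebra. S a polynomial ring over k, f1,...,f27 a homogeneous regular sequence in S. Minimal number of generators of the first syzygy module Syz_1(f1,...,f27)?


Regular sequence => Koszul complex is the minimal free resolution.
Syz_1 minimally generated by Koszul relations f_i*e_j - f_j*e_i (i<j): mu(Syz_1) = beta_2 = C(m,2) = m(m-1)/2
m=27
27*26/2 = 351


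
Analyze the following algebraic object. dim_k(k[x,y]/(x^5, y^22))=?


Basis: x^i*y^j, i<5, j<22
5*22=110


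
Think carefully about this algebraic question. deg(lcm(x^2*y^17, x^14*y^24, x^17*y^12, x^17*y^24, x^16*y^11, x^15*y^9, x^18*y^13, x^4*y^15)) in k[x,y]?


lcm = componentwise max:
x: max(2,14,17,17,16,15,18,4)=18
y: max(17,24,12,24,11,9,13,15)=24
Total=18+24=42


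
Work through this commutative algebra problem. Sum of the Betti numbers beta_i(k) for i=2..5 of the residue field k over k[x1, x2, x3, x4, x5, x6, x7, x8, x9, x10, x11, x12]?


Koszul resolution: beta_i(k)=C(n,i), n=12
C(12,2)=66, C(12,3)=220, C(12,4)=495, C(12,5)=792
Sum=1573


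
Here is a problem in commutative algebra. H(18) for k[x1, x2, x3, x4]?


C(d+n-1,n-1)=C(21,3)=1330


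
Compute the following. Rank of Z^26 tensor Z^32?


rank(M(x)N) = rank(M)*rank(N)
26*32 = 832


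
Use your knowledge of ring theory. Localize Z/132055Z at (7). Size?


7-primary part: 132055=7^4*55
Size=7^4=2401


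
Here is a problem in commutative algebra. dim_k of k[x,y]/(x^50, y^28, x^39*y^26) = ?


k[x,y]/I, I = (x^50, y^28, x^39*y^26)
Rect: 50x28=1400. Corner: (50-39)x(28-26)=22.
dim = 1400-22 = 1378


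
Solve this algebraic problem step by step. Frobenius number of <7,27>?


gcd(7,27)=1 => F=ab-a-b=7*27-7-27=189-34=155


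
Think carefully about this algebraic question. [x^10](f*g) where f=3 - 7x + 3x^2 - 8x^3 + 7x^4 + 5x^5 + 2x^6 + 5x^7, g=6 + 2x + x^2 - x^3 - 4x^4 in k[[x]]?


[x^10] = sum a_i*b_j, i+j=10
  2*-4=-8
  5*-1=-5
Sum=-13


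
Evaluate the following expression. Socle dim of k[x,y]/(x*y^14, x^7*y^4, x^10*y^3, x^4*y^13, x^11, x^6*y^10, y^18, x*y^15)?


Socle = ann(m) = span of standard monomials u with x*u, y*u in I (staircase corners).
Redundant generators: x*y^15
Minimal generators: x^11, x^10*y^3, x^7*y^4, x^6*y^10, x^4*y^13, x*y^14, y^18
Corners: y^17, x^3y^13, x^5y^12, x^6y^9, x^9y^3, x^10y^2
Socle dim=6


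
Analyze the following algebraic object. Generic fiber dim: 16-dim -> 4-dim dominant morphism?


dim(fiber)=dim(X)-dim(Y)=16-4=12


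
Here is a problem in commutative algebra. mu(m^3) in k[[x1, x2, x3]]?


C(n+d-1,d)=C(5,3)=10


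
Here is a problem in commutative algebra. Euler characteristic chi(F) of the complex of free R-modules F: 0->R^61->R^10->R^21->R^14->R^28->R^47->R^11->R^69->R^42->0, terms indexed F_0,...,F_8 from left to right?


chi = sum (-1)^i * rank:
(-1)^0*61=61
(-1)^1*10=-10
(-1)^2*21=21
(-1)^3*14=-14
(-1)^4*28=28
(-1)^5*47=-47
(-1)^6*11=11
(-1)^7*69=-69
(-1)^8*42=42
chi=23


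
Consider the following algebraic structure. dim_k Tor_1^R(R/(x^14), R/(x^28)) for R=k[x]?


Tor_1(R/I,R/J)=(I cap J)/IJ=(x^28)/(x^42)
dim=42-28=min(14,28)=14


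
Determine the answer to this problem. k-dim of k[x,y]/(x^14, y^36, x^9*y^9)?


k[x,y]/I, I = (x^14, y^36, x^9*y^9)
Rect: 14x36=504. Corner: (14-9)x(36-9)=135.
dim = 504-135 = 369


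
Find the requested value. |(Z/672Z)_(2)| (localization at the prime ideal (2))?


2-primary part: 672=2^5*21
Size=2^5=32


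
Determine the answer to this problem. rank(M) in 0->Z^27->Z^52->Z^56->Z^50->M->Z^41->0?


Alt sum=0:
(-1)^0*27 + (-1)^1*52 + (-1)^2*56 + (-1)^3*50 + (-1)^4*? + (-1)^5*41=0
rank(M)=60


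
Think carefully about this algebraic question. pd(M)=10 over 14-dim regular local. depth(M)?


pd+depth=depth(R)=14
depth=14-10=4


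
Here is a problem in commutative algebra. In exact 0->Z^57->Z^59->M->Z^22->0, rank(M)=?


Alt sum=0:
(-1)^0*57 + (-1)^1*59 + (-1)^2*? + (-1)^3*22=0
rank(M)=24


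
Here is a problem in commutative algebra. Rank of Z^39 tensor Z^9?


rank(M(x)N) = rank(M)*rank(N)
39*9 = 351


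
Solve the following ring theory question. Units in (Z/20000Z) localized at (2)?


Local ring = Z/32Z.
phi(32) = 2^4*(2-1) = 16


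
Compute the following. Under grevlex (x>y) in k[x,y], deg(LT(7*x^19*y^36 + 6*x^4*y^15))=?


LT: 7*x^19*y^36
deg_x=19, deg_y=36
Total=19+36=55


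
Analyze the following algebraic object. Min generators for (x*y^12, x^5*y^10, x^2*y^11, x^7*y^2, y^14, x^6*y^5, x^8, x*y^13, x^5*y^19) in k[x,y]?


Remove redundant (divisible by others).
x*y^13 redundant.
x^5*y^19 redundant.
Min: x^8, x^7*y^2, x^6*y^5, x^5*y^10, x^2*y^11, x*y^12, y^14
Count=7
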